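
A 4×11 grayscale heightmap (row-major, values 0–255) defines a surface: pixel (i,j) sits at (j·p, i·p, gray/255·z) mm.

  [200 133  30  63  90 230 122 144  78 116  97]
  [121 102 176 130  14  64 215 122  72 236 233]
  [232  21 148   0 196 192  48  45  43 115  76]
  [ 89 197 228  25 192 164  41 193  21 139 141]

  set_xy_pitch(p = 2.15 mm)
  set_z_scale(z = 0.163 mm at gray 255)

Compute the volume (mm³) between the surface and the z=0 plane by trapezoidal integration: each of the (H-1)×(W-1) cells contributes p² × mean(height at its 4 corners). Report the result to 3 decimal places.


height_mm = gray/255 × 0.163; cell vol = 2.15² × mean(4 corners)
unit = 2.15² × 0.163 / (4×255) = 0.000738694 mm³ per gray-sum
row 0: Σ corner-gray over 10 cells = 4925  → 3.6381
row 1: Σ corner-gray over 10 cells = 4540  → 3.3537
row 2: Σ corner-gray over 10 cells = 4554  → 3.3640
Σ rows: total corner-gray = 14019  → 10.3557 mm³

10.356


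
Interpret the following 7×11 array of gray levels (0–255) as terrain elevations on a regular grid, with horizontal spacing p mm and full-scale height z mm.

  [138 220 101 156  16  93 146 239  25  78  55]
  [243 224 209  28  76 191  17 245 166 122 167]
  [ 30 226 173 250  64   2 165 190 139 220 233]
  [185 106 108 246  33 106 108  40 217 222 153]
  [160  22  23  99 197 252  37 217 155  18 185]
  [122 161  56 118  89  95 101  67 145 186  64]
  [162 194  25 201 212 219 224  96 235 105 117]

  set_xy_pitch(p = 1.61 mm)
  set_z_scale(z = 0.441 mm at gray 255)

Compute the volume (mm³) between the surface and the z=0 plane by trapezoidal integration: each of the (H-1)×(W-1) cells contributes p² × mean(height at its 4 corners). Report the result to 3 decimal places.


height_mm = gray/255 × 0.441; cell vol = 1.61² × mean(4 corners)
unit = 1.61² × 0.441 / (4×255) = 0.0011207 mm³ per gray-sum
row 0: Σ corner-gray over 10 cells = 5307  → 5.9476
row 1: Σ corner-gray over 10 cells = 6087  → 6.8217
row 2: Σ corner-gray over 10 cells = 5831  → 6.5348
row 3: Σ corner-gray over 10 cells = 5095  → 5.7100
row 4: Σ corner-gray over 10 cells = 4607  → 5.1631
row 5: Σ corner-gray over 10 cells = 5523  → 6.1896
Σ rows: total corner-gray = 32450  → 36.3668 mm³

36.367


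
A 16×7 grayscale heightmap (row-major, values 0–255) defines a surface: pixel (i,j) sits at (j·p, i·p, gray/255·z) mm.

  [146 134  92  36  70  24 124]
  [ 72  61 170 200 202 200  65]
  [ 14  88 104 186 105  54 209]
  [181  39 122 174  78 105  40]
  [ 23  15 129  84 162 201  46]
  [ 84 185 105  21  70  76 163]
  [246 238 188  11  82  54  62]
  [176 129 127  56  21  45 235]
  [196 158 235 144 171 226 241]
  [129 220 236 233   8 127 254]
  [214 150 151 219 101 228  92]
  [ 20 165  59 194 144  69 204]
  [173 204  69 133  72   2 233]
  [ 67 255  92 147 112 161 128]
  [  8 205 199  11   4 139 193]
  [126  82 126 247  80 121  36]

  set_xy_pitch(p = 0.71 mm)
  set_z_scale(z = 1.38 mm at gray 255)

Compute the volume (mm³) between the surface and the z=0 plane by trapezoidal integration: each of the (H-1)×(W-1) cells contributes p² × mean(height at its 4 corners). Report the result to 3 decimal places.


height_mm = gray/255 × 1.38; cell vol = 0.71² × mean(4 corners)
unit = 0.71² × 1.38 / (4×255) = 0.000682018 mm³ per gray-sum
row 0: Σ corner-gray over 6 cells = 2785  → 1.8994
row 1: Σ corner-gray over 6 cells = 3100  → 2.1143
row 2: Σ corner-gray over 6 cells = 2554  → 1.7419
row 3: Σ corner-gray over 6 cells = 2508  → 1.7105
row 4: Σ corner-gray over 6 cells = 2412  → 1.6450
row 5: Σ corner-gray over 6 cells = 2615  → 1.7835
row 6: Σ corner-gray over 6 cells = 2621  → 1.7876
row 7: Σ corner-gray over 6 cells = 3472  → 2.3680
row 8: Σ corner-gray over 6 cells = 4336  → 2.9572
row 9: Σ corner-gray over 6 cells = 4035  → 2.7519
row 10: Σ corner-gray over 6 cells = 3490  → 2.3802
row 11: Σ corner-gray over 6 cells = 2852  → 1.9451
row 12: Σ corner-gray over 6 cells = 3095  → 2.1108
row 13: Σ corner-gray over 6 cells = 3046  → 2.0774
row 14: Σ corner-gray over 6 cells = 2791  → 1.9035
Σ rows: total corner-gray = 45712  → 31.1764 mm³

31.176


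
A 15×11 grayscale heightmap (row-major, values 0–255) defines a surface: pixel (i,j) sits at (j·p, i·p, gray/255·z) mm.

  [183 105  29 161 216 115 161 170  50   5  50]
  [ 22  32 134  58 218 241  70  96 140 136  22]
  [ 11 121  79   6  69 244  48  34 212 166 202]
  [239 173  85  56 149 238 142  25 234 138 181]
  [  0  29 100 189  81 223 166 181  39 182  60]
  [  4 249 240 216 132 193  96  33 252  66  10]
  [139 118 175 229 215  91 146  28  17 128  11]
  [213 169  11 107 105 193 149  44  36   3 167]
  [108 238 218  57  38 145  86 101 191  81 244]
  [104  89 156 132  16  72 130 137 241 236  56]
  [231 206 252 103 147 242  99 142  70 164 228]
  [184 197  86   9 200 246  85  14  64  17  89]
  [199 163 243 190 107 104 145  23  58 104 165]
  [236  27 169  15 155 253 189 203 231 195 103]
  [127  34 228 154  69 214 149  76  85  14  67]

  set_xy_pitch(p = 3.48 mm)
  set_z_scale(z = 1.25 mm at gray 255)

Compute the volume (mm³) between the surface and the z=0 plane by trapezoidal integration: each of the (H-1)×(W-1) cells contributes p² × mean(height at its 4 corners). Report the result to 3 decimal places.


height_mm = gray/255 × 1.25; cell vol = 3.48² × mean(4 corners)
unit = 3.48² × 1.25 / (4×255) = 0.0148412 mm³ per gray-sum
row 0: Σ corner-gray over 10 cells = 4551  → 67.5422
row 1: Σ corner-gray over 10 cells = 4465  → 66.2659
row 2: Σ corner-gray over 10 cells = 5071  → 75.2596
row 3: Σ corner-gray over 10 cells = 5340  → 79.2519
row 4: Σ corner-gray over 10 cells = 5408  → 80.2611
row 5: Σ corner-gray over 10 cells = 5412  → 80.3204
row 6: Σ corner-gray over 10 cells = 4458  → 66.1620
row 7: Σ corner-gray over 10 cells = 4676  → 69.3973
row 8: Σ corner-gray over 10 cells = 5240  → 77.7678
row 9: Σ corner-gray over 10 cells = 5887  → 87.3700
row 10: Σ corner-gray over 10 cells = 5418  → 80.4095
row 11: Σ corner-gray over 10 cells = 4747  → 70.4511
row 12: Σ corner-gray over 10 cells = 5851  → 86.8357
row 13: Σ corner-gray over 10 cells = 5453  → 80.9289
Σ rows: total corner-gray = 71977  → 1068.2234 mm³

1068.223


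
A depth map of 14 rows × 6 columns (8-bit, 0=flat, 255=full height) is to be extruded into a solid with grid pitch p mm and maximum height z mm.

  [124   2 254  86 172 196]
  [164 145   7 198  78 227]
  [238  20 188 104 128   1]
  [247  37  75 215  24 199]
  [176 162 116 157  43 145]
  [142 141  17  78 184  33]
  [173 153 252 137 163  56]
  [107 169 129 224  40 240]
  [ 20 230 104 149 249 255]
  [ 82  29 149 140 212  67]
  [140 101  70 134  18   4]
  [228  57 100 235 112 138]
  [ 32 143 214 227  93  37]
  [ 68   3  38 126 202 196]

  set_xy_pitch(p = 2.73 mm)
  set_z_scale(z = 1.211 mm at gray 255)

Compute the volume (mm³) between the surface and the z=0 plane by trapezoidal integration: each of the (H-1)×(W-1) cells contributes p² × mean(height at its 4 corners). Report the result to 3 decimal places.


294.230

height_mm = gray/255 × 1.211; cell vol = 2.73² × mean(4 corners)
unit = 2.73² × 1.211 / (4×255) = 0.00884849 mm³ per gray-sum
row 0: Σ corner-gray over 5 cells = 2595  → 22.9618
row 1: Σ corner-gray over 5 cells = 2366  → 20.9355
row 2: Σ corner-gray over 5 cells = 2267  → 20.0595
row 3: Σ corner-gray over 5 cells = 2425  → 21.4576
row 4: Σ corner-gray over 5 cells = 2292  → 20.2807
row 5: Σ corner-gray over 5 cells = 2654  → 23.4839
row 6: Σ corner-gray over 5 cells = 3110  → 27.5188
row 7: Σ corner-gray over 5 cells = 3210  → 28.4037
row 8: Σ corner-gray over 5 cells = 2948  → 26.0854
row 9: Σ corner-gray over 5 cells = 1999  → 17.6881
row 10: Σ corner-gray over 5 cells = 2164  → 19.1481
row 11: Σ corner-gray over 5 cells = 2797  → 24.7492
row 12: Σ corner-gray over 5 cells = 2425  → 21.4576
Σ rows: total corner-gray = 33252  → 294.2301 mm³


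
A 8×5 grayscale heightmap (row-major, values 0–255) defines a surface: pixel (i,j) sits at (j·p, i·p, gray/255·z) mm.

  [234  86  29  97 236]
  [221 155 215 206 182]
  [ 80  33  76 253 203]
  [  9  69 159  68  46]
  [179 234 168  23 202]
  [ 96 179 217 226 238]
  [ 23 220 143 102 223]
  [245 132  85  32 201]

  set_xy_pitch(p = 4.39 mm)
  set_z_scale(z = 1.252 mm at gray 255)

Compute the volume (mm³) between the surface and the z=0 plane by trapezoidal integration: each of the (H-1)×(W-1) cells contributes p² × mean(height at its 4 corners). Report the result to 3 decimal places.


383.835

height_mm = gray/255 × 1.252; cell vol = 4.39² × mean(4 corners)
unit = 4.39² × 1.252 / (4×255) = 0.0236556 mm³ per gray-sum
row 0: Σ corner-gray over 4 cells = 2449  → 57.9325
row 1: Σ corner-gray over 4 cells = 2562  → 60.6055
row 2: Σ corner-gray over 4 cells = 1654  → 39.1263
row 3: Σ corner-gray over 4 cells = 1878  → 44.4251
row 4: Σ corner-gray over 4 cells = 2809  → 66.4485
row 5: Σ corner-gray over 4 cells = 2754  → 65.1474
row 6: Σ corner-gray over 4 cells = 2120  → 50.1498
Σ rows: total corner-gray = 16226  → 383.8351 mm³


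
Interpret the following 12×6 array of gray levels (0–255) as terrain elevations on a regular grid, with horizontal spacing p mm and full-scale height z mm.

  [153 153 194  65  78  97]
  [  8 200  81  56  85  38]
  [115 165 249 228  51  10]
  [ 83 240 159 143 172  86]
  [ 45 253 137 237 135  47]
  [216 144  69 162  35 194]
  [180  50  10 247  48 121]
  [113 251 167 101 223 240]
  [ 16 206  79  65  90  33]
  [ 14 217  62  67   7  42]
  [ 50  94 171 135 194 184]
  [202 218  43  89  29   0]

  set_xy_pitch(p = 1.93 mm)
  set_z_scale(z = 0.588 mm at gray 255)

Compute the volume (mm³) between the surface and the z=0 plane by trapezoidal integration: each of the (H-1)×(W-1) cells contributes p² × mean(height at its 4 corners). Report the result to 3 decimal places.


59.695

height_mm = gray/255 × 0.588; cell vol = 1.93² × mean(4 corners)
unit = 1.93² × 0.588 / (4×255) = 0.0021473 mm³ per gray-sum
row 0: Σ corner-gray over 5 cells = 2120  → 4.5523
row 1: Σ corner-gray over 5 cells = 2401  → 5.1557
row 2: Σ corner-gray over 5 cells = 3108  → 6.6738
row 3: Σ corner-gray over 5 cells = 3213  → 6.8993
row 4: Σ corner-gray over 5 cells = 2846  → 6.1112
row 5: Σ corner-gray over 5 cells = 2241  → 4.8121
row 6: Σ corner-gray over 5 cells = 2848  → 6.1155
row 7: Σ corner-gray over 5 cells = 2766  → 5.9394
row 8: Σ corner-gray over 5 cells = 1691  → 3.6311
row 9: Σ corner-gray over 5 cells = 2184  → 4.6897
row 10: Σ corner-gray over 5 cells = 2382  → 5.1149
Σ rows: total corner-gray = 27800  → 59.6948 mm³


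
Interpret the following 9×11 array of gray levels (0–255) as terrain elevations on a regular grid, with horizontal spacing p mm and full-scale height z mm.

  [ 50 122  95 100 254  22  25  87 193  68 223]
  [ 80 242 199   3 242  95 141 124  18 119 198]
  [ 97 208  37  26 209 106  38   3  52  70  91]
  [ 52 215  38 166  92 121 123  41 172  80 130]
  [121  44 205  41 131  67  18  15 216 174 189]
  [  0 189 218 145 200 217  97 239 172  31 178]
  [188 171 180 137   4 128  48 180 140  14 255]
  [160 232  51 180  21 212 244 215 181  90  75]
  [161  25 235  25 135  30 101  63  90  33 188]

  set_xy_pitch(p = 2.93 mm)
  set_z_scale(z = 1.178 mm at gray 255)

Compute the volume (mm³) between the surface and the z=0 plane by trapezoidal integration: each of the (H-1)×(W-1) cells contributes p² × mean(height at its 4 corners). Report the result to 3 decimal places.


386.317

height_mm = gray/255 × 1.178; cell vol = 2.93² × mean(4 corners)
unit = 2.93² × 1.178 / (4×255) = 0.00991472 mm³ per gray-sum
row 0: Σ corner-gray over 10 cells = 4849  → 48.0765
row 1: Σ corner-gray over 10 cells = 4330  → 42.9307
row 2: Σ corner-gray over 10 cells = 3964  → 39.3019
row 3: Σ corner-gray over 10 cells = 4410  → 43.7239
row 4: Σ corner-gray over 10 cells = 5326  → 52.8058
row 5: Σ corner-gray over 10 cells = 5641  → 55.9289
row 6: Σ corner-gray over 10 cells = 5534  → 54.8680
row 7: Σ corner-gray over 10 cells = 4910  → 48.6813
Σ rows: total corner-gray = 38964  → 386.3171 mm³


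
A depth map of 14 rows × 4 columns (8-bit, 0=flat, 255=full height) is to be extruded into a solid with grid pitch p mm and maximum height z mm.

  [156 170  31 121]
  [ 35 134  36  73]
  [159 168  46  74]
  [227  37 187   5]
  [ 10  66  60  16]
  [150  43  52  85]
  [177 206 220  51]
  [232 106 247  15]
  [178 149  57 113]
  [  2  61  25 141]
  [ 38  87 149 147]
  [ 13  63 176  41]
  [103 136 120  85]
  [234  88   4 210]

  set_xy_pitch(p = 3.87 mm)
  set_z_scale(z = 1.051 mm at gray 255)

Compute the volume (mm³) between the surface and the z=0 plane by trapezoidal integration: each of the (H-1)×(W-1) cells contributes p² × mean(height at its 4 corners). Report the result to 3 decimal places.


249.552

height_mm = gray/255 × 1.051; cell vol = 3.87² × mean(4 corners)
unit = 3.87² × 1.051 / (4×255) = 0.0154321 mm³ per gray-sum
row 0: Σ corner-gray over 3 cells = 1127  → 17.3920
row 1: Σ corner-gray over 3 cells = 1109  → 17.1142
row 2: Σ corner-gray over 3 cells = 1341  → 20.6944
row 3: Σ corner-gray over 3 cells = 958  → 14.7839
row 4: Σ corner-gray over 3 cells = 703  → 10.8488
row 5: Σ corner-gray over 3 cells = 1505  → 23.2253
row 6: Σ corner-gray over 3 cells = 2033  → 31.3734
row 7: Σ corner-gray over 3 cells = 1656  → 25.5555
row 8: Σ corner-gray over 3 cells = 1018  → 15.7099
row 9: Σ corner-gray over 3 cells = 972  → 15.0000
row 10: Σ corner-gray over 3 cells = 1189  → 18.3487
row 11: Σ corner-gray over 3 cells = 1232  → 19.0123
row 12: Σ corner-gray over 3 cells = 1328  → 20.4938
Σ rows: total corner-gray = 16171  → 249.5522 mm³


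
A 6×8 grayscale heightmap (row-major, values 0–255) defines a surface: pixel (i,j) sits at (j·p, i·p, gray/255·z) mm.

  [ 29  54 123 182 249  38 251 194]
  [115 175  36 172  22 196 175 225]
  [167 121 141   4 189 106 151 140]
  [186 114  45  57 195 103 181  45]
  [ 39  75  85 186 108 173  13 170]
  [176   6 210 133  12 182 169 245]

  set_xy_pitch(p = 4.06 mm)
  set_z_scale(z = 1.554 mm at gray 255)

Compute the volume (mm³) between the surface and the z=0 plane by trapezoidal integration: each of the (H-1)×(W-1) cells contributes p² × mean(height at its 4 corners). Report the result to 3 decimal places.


height_mm = gray/255 × 1.554; cell vol = 4.06² × mean(4 corners)
unit = 4.06² × 1.554 / (4×255) = 0.0251132 mm³ per gray-sum
row 0: Σ corner-gray over 7 cells = 3909  → 98.1677
row 1: Σ corner-gray over 7 cells = 3623  → 90.9853
row 2: Σ corner-gray over 7 cells = 3352  → 84.1796
row 3: Σ corner-gray over 7 cells = 3110  → 78.1022
row 4: Σ corner-gray over 7 cells = 3334  → 83.7276
Σ rows: total corner-gray = 17328  → 435.1624 mm³

435.162


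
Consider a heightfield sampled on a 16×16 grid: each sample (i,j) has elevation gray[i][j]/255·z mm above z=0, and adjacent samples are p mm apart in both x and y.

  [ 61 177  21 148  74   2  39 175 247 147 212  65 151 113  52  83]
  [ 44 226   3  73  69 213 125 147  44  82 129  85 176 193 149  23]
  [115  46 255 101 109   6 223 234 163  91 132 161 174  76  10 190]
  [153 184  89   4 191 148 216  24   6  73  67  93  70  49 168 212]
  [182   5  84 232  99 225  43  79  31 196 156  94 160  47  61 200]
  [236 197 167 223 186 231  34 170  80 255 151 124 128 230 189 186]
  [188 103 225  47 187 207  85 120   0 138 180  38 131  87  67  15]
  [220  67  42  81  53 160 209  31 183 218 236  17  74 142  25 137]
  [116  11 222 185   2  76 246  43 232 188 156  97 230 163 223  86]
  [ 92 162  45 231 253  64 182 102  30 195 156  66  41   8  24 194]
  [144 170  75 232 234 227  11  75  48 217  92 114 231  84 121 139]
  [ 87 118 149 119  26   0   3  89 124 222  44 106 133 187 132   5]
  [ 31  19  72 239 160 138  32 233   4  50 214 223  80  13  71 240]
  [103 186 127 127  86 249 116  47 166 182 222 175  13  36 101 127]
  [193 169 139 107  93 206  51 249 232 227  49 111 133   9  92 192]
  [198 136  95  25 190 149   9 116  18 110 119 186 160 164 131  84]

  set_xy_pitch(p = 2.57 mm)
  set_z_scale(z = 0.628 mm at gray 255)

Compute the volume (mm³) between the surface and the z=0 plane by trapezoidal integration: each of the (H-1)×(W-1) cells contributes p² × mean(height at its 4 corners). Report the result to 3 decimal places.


452.493

height_mm = gray/255 × 0.628; cell vol = 2.57² × mean(4 corners)
unit = 2.57² × 0.628 / (4×255) = 0.00406655 mm³ per gray-sum
row 0: Σ corner-gray over 15 cells = 6885  → 27.9982
row 1: Σ corner-gray over 15 cells = 7362  → 29.9379
row 2: Σ corner-gray over 15 cells = 6996  → 28.4496
row 3: Σ corner-gray over 15 cells = 6535  → 26.5749
row 4: Σ corner-gray over 15 cells = 8558  → 34.8015
row 5: Σ corner-gray over 15 cells = 8585  → 34.9113
row 6: Σ corner-gray over 15 cells = 6866  → 27.9209
row 7: Σ corner-gray over 15 cells = 7783  → 31.6499
row 8: Σ corner-gray over 15 cells = 7754  → 31.5320
row 9: Σ corner-gray over 15 cells = 7549  → 30.6984
row 10: Σ corner-gray over 15 cells = 7141  → 29.0392
row 11: Σ corner-gray over 15 cells = 6363  → 25.8754
row 12: Σ corner-gray over 15 cells = 7263  → 29.5353
row 13: Σ corner-gray over 15 cells = 8015  → 32.5934
row 14: Σ corner-gray over 15 cells = 7617  → 30.9749
Σ rows: total corner-gray = 111272  → 452.4927 mm³


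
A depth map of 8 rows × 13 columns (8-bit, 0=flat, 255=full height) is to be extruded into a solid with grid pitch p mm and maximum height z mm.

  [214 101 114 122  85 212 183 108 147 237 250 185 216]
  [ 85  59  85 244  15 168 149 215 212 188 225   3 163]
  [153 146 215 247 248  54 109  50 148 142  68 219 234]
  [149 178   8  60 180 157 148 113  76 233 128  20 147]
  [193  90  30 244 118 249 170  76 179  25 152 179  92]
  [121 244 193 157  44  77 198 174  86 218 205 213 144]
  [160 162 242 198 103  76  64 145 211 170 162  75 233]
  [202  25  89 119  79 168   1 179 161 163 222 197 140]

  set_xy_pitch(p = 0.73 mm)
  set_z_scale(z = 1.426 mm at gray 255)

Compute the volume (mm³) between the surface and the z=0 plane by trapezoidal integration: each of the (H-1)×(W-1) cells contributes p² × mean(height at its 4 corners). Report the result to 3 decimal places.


36.185

height_mm = gray/255 × 1.426; cell vol = 0.73² × mean(4 corners)
unit = 0.73² × 1.426 / (4×255) = 0.000745015 mm³ per gray-sum
row 0: Σ corner-gray over 12 cells = 7292  → 5.4327
row 1: Σ corner-gray over 12 cells = 7053  → 5.2546
row 2: Σ corner-gray over 12 cells = 6577  → 4.9000
row 3: Σ corner-gray over 12 cells = 6207  → 4.6243
row 4: Σ corner-gray over 12 cells = 7192  → 5.3581
row 5: Σ corner-gray over 12 cells = 7492  → 5.5817
row 6: Σ corner-gray over 12 cells = 6757  → 5.0341
Σ rows: total corner-gray = 48570  → 36.1854 mm³


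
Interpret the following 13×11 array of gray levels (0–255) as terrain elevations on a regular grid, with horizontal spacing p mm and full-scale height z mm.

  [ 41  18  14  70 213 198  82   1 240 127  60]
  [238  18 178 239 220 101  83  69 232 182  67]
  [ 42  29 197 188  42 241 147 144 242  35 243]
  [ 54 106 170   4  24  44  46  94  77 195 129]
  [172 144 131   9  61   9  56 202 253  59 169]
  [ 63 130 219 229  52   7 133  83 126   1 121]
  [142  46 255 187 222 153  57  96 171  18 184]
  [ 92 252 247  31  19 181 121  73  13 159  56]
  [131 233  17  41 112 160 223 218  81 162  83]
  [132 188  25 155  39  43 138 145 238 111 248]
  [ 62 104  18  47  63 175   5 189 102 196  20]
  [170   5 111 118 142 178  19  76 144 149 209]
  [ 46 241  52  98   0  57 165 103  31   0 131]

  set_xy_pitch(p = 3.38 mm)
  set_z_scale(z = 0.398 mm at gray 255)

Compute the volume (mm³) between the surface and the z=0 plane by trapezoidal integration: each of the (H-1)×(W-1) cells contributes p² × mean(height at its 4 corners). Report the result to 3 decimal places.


height_mm = gray/255 × 0.398; cell vol = 3.38² × mean(4 corners)
unit = 3.38² × 0.398 / (4×255) = 0.00445776 mm³ per gray-sum
row 0: Σ corner-gray over 10 cells = 4976  → 22.1818
row 1: Σ corner-gray over 10 cells = 5764  → 25.6945
row 2: Σ corner-gray over 10 cells = 4518  → 20.1401
row 3: Σ corner-gray over 10 cells = 3892  → 17.3496
row 4: Σ corner-gray over 10 cells = 4333  → 19.3155
row 5: Σ corner-gray over 10 cells = 4880  → 21.7538
row 6: Σ corner-gray over 10 cells = 5076  → 22.6276
row 7: Σ corner-gray over 10 cells = 5048  → 22.5028
row 8: Σ corner-gray over 10 cells = 5252  → 23.4121
row 9: Σ corner-gray over 10 cells = 4424  → 19.7211
row 10: Σ corner-gray over 10 cells = 4143  → 18.4685
row 11: Σ corner-gray over 10 cells = 3934  → 17.5368
Σ rows: total corner-gray = 56240  → 250.7042 mm³

250.704


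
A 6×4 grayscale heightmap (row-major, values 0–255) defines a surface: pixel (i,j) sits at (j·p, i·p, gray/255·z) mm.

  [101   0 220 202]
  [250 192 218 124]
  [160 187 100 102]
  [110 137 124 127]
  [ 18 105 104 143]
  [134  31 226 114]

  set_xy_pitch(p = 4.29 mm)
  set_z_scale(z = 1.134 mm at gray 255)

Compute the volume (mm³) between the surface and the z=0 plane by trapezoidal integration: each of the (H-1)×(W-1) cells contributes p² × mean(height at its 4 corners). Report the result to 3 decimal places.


168.619

height_mm = gray/255 × 1.134; cell vol = 4.29² × mean(4 corners)
unit = 4.29² × 1.134 / (4×255) = 0.020461 mm³ per gray-sum
row 0: Σ corner-gray over 3 cells = 1937  → 39.6330
row 1: Σ corner-gray over 3 cells = 2030  → 41.5359
row 2: Σ corner-gray over 3 cells = 1595  → 32.6353
row 3: Σ corner-gray over 3 cells = 1338  → 27.3769
row 4: Σ corner-gray over 3 cells = 1341  → 27.4382
Σ rows: total corner-gray = 8241  → 168.6193 mm³


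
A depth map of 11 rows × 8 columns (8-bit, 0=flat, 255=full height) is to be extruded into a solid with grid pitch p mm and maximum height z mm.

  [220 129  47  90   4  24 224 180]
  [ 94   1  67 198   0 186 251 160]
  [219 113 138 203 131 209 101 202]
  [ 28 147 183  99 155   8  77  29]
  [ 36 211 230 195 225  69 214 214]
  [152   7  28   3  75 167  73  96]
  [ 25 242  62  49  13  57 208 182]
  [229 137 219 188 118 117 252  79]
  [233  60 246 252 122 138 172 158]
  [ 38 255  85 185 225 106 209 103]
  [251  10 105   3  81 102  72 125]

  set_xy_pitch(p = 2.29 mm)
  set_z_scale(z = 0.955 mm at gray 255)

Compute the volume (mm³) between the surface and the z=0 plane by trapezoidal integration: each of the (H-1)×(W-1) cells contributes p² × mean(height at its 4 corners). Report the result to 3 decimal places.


181.844

height_mm = gray/255 × 0.955; cell vol = 2.29² × mean(4 corners)
unit = 2.29² × 0.955 / (4×255) = 0.00490992 mm³ per gray-sum
row 0: Σ corner-gray over 7 cells = 3096  → 15.2011
row 1: Σ corner-gray over 7 cells = 3871  → 19.0063
row 2: Σ corner-gray over 7 cells = 3606  → 17.7052
row 3: Σ corner-gray over 7 cells = 3933  → 19.3107
row 4: Σ corner-gray over 7 cells = 3492  → 17.1454
row 5: Σ corner-gray over 7 cells = 2423  → 11.8967
row 6: Σ corner-gray over 7 cells = 3839  → 18.8492
row 7: Σ corner-gray over 7 cells = 4741  → 23.2779
row 8: Σ corner-gray over 7 cells = 4642  → 22.7918
row 9: Σ corner-gray over 7 cells = 3393  → 16.6593
Σ rows: total corner-gray = 37036  → 181.8437 mm³


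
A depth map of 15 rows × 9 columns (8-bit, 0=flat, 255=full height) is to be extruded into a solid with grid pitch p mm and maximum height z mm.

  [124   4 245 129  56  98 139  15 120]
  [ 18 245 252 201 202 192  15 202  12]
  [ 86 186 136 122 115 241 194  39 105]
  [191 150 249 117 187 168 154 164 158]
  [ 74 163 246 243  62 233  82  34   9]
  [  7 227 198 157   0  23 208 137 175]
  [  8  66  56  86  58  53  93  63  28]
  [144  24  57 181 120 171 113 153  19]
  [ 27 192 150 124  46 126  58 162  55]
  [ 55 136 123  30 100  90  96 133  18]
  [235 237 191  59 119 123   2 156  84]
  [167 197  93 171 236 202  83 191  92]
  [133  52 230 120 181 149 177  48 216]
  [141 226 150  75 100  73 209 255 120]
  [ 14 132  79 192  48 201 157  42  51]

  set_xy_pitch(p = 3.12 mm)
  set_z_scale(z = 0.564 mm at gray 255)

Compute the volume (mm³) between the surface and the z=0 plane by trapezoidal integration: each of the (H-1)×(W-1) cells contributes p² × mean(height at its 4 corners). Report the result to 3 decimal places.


height_mm = gray/255 × 0.564; cell vol = 3.12² × mean(4 corners)
unit = 3.12² × 0.564 / (4×255) = 0.00538255 mm³ per gray-sum
row 0: Σ corner-gray over 8 cells = 4264  → 22.9512
row 1: Σ corner-gray over 8 cells = 4905  → 26.4014
row 2: Σ corner-gray over 8 cells = 4984  → 26.8266
row 3: Σ corner-gray over 8 cells = 4936  → 26.5683
row 4: Σ corner-gray over 8 cells = 4291  → 23.0965
row 5: Σ corner-gray over 8 cells = 3068  → 16.5137
row 6: Σ corner-gray over 8 cells = 2787  → 15.0012
row 7: Σ corner-gray over 8 cells = 3599  → 19.3718
row 8: Σ corner-gray over 8 cells = 3287  → 17.6924
row 9: Σ corner-gray over 8 cells = 3582  → 19.2803
row 10: Σ corner-gray over 8 cells = 4698  → 25.2872
row 11: Σ corner-gray over 8 cells = 4868  → 26.2023
row 12: Σ corner-gray over 8 cells = 4700  → 25.2980
row 13: Σ corner-gray over 8 cells = 4204  → 22.6282
Σ rows: total corner-gray = 58173  → 313.1191 mm³

313.119


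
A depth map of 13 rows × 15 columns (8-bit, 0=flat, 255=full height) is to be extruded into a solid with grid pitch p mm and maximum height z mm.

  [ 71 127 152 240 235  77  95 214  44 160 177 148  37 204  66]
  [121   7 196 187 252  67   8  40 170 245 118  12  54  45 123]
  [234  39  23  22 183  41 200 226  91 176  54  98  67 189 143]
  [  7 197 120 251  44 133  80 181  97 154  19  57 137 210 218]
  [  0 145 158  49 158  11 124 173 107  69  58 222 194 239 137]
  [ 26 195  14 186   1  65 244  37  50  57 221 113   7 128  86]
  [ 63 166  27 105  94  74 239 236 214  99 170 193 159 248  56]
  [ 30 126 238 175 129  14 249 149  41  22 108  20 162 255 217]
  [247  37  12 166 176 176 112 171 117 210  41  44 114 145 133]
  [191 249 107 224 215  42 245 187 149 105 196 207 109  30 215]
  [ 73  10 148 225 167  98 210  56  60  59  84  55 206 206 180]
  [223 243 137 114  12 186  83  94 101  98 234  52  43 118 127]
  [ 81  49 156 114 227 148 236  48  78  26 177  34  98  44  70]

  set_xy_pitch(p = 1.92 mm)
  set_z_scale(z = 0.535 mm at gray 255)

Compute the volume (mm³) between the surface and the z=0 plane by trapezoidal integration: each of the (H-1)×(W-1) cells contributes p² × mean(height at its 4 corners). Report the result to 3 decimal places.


163.049

height_mm = gray/255 × 0.535; cell vol = 1.92² × mean(4 corners)
unit = 1.92² × 0.535 / (4×255) = 0.00193355 mm³ per gray-sum
row 0: Σ corner-gray over 14 cells = 7003  → 13.5407
row 1: Σ corner-gray over 14 cells = 6241  → 12.0673
row 2: Σ corner-gray over 14 cells = 6780  → 13.1095
row 3: Σ corner-gray over 14 cells = 7136  → 13.7978
row 4: Σ corner-gray over 14 cells = 6299  → 12.1794
row 5: Σ corner-gray over 14 cells = 6915  → 13.3705
row 6: Σ corner-gray over 14 cells = 7790  → 15.0624
row 7: Σ corner-gray over 14 cells = 7045  → 13.6219
row 8: Σ corner-gray over 14 cells = 7958  → 15.3872
row 9: Σ corner-gray over 14 cells = 7957  → 15.3853
row 10: Σ corner-gray over 14 cells = 6801  → 13.1501
row 11: Σ corner-gray over 14 cells = 6401  → 12.3767
Σ rows: total corner-gray = 84326  → 163.0488 mm³


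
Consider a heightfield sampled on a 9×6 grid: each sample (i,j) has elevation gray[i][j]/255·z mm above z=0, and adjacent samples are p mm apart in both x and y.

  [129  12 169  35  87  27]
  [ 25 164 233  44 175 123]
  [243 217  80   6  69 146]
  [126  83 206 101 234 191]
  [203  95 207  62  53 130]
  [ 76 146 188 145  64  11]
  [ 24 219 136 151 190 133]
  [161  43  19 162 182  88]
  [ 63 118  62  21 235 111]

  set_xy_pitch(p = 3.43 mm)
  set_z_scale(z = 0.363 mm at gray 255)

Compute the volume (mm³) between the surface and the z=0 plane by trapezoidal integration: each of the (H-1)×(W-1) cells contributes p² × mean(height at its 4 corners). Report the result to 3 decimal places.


83.169

height_mm = gray/255 × 0.363; cell vol = 3.43² × mean(4 corners)
unit = 3.43² × 0.363 / (4×255) = 0.00418692 mm³ per gray-sum
row 0: Σ corner-gray over 5 cells = 2142  → 8.9684
row 1: Σ corner-gray over 5 cells = 2513  → 10.5217
row 2: Σ corner-gray over 5 cells = 2698  → 11.2963
row 3: Σ corner-gray over 5 cells = 2732  → 11.4387
row 4: Σ corner-gray over 5 cells = 2340  → 9.7974
row 5: Σ corner-gray over 5 cells = 2722  → 11.3968
row 6: Σ corner-gray over 5 cells = 2610  → 10.9279
row 7: Σ corner-gray over 5 cells = 2107  → 8.8218
Σ rows: total corner-gray = 19864  → 83.1690 mm³


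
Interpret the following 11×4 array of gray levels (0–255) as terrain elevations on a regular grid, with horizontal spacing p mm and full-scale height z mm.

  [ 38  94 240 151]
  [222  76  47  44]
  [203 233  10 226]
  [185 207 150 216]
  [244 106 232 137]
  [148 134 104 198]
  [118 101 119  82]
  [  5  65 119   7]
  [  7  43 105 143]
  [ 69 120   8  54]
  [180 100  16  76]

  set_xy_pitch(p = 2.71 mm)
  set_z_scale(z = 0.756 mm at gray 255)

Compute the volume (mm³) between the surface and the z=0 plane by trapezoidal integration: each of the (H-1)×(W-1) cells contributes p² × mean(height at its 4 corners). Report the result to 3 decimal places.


height_mm = gray/255 × 0.756; cell vol = 2.71² × mean(4 corners)
unit = 2.71² × 0.756 / (4×255) = 0.00544327 mm³ per gray-sum
row 0: Σ corner-gray over 3 cells = 1369  → 7.4518
row 1: Σ corner-gray over 3 cells = 1427  → 7.7676
row 2: Σ corner-gray over 3 cells = 2030  → 11.0498
row 3: Σ corner-gray over 3 cells = 2172  → 11.8228
row 4: Σ corner-gray over 3 cells = 1879  → 10.2279
row 5: Σ corner-gray over 3 cells = 1462  → 7.9581
row 6: Σ corner-gray over 3 cells = 1020  → 5.5521
row 7: Σ corner-gray over 3 cells = 826  → 4.4961
row 8: Σ corner-gray over 3 cells = 825  → 4.4907
row 9: Σ corner-gray over 3 cells = 867  → 4.7193
Σ rows: total corner-gray = 13877  → 75.5363 mm³

75.536


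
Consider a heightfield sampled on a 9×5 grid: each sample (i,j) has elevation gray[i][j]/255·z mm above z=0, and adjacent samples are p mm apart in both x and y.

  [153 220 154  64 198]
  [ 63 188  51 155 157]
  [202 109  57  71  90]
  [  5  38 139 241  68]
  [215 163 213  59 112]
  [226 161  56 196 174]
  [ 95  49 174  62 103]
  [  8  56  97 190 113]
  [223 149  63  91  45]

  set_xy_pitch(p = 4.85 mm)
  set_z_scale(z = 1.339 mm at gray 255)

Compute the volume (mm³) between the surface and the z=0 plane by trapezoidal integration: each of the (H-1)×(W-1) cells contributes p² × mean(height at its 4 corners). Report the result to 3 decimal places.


477.483

height_mm = gray/255 × 1.339; cell vol = 4.85² × mean(4 corners)
unit = 4.85² × 1.339 / (4×255) = 0.030879 mm³ per gray-sum
row 0: Σ corner-gray over 4 cells = 2235  → 69.0147
row 1: Σ corner-gray over 4 cells = 1774  → 54.7794
row 2: Σ corner-gray over 4 cells = 1675  → 51.7224
row 3: Σ corner-gray over 4 cells = 2106  → 65.0313
row 4: Σ corner-gray over 4 cells = 2423  → 74.8199
row 5: Σ corner-gray over 4 cells = 1994  → 61.5728
row 6: Σ corner-gray over 4 cells = 1575  → 48.6345
row 7: Σ corner-gray over 4 cells = 1681  → 51.9077
Σ rows: total corner-gray = 15463  → 477.4827 mm³


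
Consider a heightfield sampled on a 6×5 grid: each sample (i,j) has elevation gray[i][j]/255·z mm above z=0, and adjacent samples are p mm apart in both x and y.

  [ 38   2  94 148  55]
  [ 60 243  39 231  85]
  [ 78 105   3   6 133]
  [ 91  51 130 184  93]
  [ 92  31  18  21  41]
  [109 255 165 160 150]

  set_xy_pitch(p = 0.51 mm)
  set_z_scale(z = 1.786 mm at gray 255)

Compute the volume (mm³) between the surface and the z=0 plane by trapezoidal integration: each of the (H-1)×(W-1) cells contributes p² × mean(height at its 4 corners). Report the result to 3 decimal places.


height_mm = gray/255 × 1.786; cell vol = 0.51² × mean(4 corners)
unit = 0.51² × 1.786 / (4×255) = 0.00045543 mm³ per gray-sum
row 0: Σ corner-gray over 4 cells = 1752  → 0.7979
row 1: Σ corner-gray over 4 cells = 1610  → 0.7332
row 2: Σ corner-gray over 4 cells = 1353  → 0.6162
row 3: Σ corner-gray over 4 cells = 1187  → 0.5406
row 4: Σ corner-gray over 4 cells = 1692  → 0.7706
Σ rows: total corner-gray = 7594  → 3.4585 mm³

3.459


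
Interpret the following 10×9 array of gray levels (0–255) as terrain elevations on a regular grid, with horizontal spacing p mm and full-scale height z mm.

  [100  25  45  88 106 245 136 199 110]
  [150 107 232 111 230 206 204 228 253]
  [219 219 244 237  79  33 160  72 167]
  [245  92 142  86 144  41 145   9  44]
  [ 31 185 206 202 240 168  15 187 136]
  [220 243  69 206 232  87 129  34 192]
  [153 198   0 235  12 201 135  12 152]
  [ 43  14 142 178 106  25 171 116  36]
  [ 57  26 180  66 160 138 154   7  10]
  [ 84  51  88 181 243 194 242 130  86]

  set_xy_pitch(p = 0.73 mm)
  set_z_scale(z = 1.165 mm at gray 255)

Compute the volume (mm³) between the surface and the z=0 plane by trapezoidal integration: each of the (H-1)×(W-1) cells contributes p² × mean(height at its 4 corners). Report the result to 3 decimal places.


height_mm = gray/255 × 1.165; cell vol = 0.73² × mean(4 corners)
unit = 0.73² × 1.165 / (4×255) = 0.000608655 mm³ per gray-sum
row 0: Σ corner-gray over 8 cells = 4937  → 3.0049
row 1: Σ corner-gray over 8 cells = 5513  → 3.3555
row 2: Σ corner-gray over 8 cells = 4081  → 2.4839
row 3: Σ corner-gray over 8 cells = 4180  → 2.5442
row 4: Σ corner-gray over 8 cells = 4985  → 3.0341
row 5: Σ corner-gray over 8 cells = 4303  → 2.6190
row 6: Σ corner-gray over 8 cells = 3474  → 2.1145
row 7: Σ corner-gray over 8 cells = 3112  → 1.8941
row 8: Σ corner-gray over 8 cells = 3957  → 2.4084
Σ rows: total corner-gray = 38542  → 23.4588 mm³

23.459


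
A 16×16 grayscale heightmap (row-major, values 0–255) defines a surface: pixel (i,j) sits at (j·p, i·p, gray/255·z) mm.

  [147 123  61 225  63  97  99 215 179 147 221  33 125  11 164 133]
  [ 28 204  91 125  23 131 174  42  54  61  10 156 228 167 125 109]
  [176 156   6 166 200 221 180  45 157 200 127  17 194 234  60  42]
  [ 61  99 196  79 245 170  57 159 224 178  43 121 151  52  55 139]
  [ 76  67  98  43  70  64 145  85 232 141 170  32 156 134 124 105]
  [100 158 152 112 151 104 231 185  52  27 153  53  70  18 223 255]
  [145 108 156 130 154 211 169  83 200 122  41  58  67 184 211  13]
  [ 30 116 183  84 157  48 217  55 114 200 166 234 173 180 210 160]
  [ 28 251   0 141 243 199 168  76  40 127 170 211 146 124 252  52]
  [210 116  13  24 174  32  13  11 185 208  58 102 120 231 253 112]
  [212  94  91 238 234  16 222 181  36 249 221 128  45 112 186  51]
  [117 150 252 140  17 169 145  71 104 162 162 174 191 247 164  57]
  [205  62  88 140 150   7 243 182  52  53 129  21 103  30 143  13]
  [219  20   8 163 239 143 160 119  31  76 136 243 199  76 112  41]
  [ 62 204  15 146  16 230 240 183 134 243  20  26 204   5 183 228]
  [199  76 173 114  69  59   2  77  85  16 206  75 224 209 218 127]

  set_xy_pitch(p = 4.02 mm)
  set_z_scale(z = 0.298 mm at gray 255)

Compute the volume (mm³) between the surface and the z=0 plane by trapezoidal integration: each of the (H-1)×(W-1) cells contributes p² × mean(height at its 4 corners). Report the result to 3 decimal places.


545.555

height_mm = gray/255 × 0.298; cell vol = 4.02² × mean(4 corners)
unit = 4.02² × 0.298 / (4×255) = 0.00472137 mm³ per gray-sum
row 0: Σ corner-gray over 15 cells = 7125  → 33.6398
row 1: Σ corner-gray over 15 cells = 7463  → 35.2356
row 2: Σ corner-gray over 15 cells = 8002  → 37.7804
row 3: Σ corner-gray over 15 cells = 7161  → 33.8097
row 4: Σ corner-gray over 15 cells = 7036  → 33.2196
row 5: Σ corner-gray over 15 cells = 7679  → 36.2554
row 6: Σ corner-gray over 15 cells = 8410  → 39.7067
row 7: Σ corner-gray over 15 cells = 8840  → 41.7369
row 8: Σ corner-gray over 15 cells = 7778  → 36.7228
row 9: Σ corner-gray over 15 cells = 7771  → 36.6898
row 10: Σ corner-gray over 15 cells = 8839  → 41.7322
row 11: Σ corner-gray over 15 cells = 7494  → 35.3820
row 12: Σ corner-gray over 15 cells = 6734  → 31.7937
row 13: Σ corner-gray over 15 cells = 7698  → 36.3451
row 14: Σ corner-gray over 15 cells = 7520  → 35.5047
Σ rows: total corner-gray = 115550  → 545.5545 mm³


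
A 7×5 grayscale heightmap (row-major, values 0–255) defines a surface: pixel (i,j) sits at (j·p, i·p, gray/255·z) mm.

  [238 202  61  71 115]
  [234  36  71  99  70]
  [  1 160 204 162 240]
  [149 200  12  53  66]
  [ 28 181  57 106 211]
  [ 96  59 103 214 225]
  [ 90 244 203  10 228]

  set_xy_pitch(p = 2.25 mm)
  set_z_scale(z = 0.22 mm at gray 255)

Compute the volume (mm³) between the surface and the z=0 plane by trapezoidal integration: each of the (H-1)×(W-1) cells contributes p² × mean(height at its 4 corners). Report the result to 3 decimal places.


12.842

height_mm = gray/255 × 0.22; cell vol = 2.25² × mean(4 corners)
unit = 2.25² × 0.22 / (4×255) = 0.00109191 mm³ per gray-sum
row 0: Σ corner-gray over 4 cells = 1737  → 1.8967
row 1: Σ corner-gray over 4 cells = 2009  → 2.1937
row 2: Σ corner-gray over 4 cells = 2038  → 2.2253
row 3: Σ corner-gray over 4 cells = 1672  → 1.8257
row 4: Σ corner-gray over 4 cells = 2000  → 2.1838
row 5: Σ corner-gray over 4 cells = 2305  → 2.5169
Σ rows: total corner-gray = 11761  → 12.8420 mm³


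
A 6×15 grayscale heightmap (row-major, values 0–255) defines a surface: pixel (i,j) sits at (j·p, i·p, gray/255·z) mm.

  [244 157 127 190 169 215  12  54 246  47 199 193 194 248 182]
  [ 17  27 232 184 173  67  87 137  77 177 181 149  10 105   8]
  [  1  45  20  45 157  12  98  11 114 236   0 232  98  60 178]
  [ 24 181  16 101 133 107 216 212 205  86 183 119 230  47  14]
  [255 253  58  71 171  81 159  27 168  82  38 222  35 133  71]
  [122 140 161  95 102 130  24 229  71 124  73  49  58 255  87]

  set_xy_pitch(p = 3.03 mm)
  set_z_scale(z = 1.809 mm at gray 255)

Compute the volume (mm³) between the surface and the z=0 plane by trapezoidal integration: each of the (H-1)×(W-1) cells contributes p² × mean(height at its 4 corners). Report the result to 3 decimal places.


height_mm = gray/255 × 1.809; cell vol = 3.03² × mean(4 corners)
unit = 3.03² × 1.809 / (4×255) = 0.0162826 mm³ per gray-sum
row 0: Σ corner-gray over 14 cells = 7765  → 126.4344
row 1: Σ corner-gray over 14 cells = 5672  → 92.3549
row 2: Σ corner-gray over 14 cells = 6145  → 100.0566
row 3: Σ corner-gray over 14 cells = 7032  → 114.4992
row 4: Σ corner-gray over 14 cells = 6553  → 106.6999
Σ rows: total corner-gray = 33167  → 540.0449 mm³

540.045


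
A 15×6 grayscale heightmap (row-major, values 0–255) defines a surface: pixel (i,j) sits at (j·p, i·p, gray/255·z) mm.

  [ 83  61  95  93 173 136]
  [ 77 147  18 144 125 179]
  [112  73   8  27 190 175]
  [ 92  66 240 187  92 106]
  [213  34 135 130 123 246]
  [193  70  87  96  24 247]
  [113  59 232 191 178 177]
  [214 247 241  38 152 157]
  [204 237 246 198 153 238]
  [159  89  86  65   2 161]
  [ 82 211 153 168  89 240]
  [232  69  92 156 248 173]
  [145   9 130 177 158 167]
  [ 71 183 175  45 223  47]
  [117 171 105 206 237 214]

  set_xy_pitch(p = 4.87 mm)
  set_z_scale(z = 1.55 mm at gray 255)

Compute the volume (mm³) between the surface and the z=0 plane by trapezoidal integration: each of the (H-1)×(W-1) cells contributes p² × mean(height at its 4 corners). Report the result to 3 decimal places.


height_mm = gray/255 × 1.55; cell vol = 4.87² × mean(4 corners)
unit = 4.87² × 1.55 / (4×255) = 0.0360404 mm³ per gray-sum
row 0: Σ corner-gray over 5 cells = 2187  → 78.8203
row 1: Σ corner-gray over 5 cells = 2007  → 72.3331
row 2: Σ corner-gray over 5 cells = 2251  → 81.1269
row 3: Σ corner-gray over 5 cells = 2671  → 96.2639
row 4: Σ corner-gray over 5 cells = 2297  → 82.7848
row 5: Σ corner-gray over 5 cells = 2604  → 93.8492
row 6: Σ corner-gray over 5 cells = 3337  → 120.2668
row 7: Σ corner-gray over 5 cells = 3837  → 138.2870
row 8: Σ corner-gray over 5 cells = 2914  → 105.0217
row 9: Σ corner-gray over 5 cells = 2368  → 85.3436
row 10: Σ corner-gray over 5 cells = 3099  → 111.6892
row 11: Σ corner-gray over 5 cells = 2795  → 100.7329
row 12: Σ corner-gray over 5 cells = 2630  → 94.7862
row 13: Σ corner-gray over 5 cells = 3139  → 113.1308
Σ rows: total corner-gray = 38136  → 1374.4362 mm³

1374.436
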